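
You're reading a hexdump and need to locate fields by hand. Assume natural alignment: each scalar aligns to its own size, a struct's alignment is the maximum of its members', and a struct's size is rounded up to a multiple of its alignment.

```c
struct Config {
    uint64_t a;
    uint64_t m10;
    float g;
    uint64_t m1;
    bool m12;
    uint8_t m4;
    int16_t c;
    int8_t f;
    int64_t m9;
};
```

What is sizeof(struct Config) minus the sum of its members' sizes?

7

a at 0 (size 8, align 8) → ends 8
m10 at 8 (size 8, align 8) → ends 16
g at 16 (size 4, align 4) → ends 20
pad 4 to align 8 for m1
m1 at 24 (size 8, align 8) → ends 32
m12 at 32 (size 1, align 1) → ends 33
m4 at 33 (size 1, align 1) → ends 34
c at 34 (size 2, align 2) → ends 36
f at 36 (size 1, align 1) → ends 37
pad 3 to align 8 for m9
m9 at 40 (size 8, align 8) → ends 48
total 48 bytes, alignment 8
data bytes 41, size 48 → padding 7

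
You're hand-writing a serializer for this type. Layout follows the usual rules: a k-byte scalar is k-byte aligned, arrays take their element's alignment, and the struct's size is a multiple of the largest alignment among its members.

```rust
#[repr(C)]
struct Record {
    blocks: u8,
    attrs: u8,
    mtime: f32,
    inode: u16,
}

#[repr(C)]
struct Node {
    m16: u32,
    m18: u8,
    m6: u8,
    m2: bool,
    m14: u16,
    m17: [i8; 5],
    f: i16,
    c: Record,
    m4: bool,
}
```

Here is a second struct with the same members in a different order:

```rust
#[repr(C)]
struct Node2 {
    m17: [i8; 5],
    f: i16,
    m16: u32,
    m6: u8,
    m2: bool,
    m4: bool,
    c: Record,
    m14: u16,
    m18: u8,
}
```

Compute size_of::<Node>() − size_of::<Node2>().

Record: @0: blocks [1B, align 1] → 1; @1: attrs [1B, align 1] → 2; +2 pad (align 4); @4: mtime [4B, align 4] → 8; @8: inode [2B, align 2] → 10; +2 tail pad (align 4); size 12, align 4
@0: m16 [4B, align 4] → 4
@4: m18 [1B, align 1] → 5
@5: m6 [1B, align 1] → 6
@6: m2 [1B, align 1] → 7
+1 pad (align 2)
@8: m14 [2B, align 2] → 10
@10: m17 [5B, align 1] → 15
+1 pad (align 2)
@16: f [2B, align 2] → 18
+2 pad (align 4)
@20: c [12B, align 4] → 32
@32: m4 [1B, align 1] → 33
+3 tail pad (align 4)
size 36, align 4
— Node2 —
@0: m17 [5B, align 1] → 5
+1 pad (align 2)
@6: f [2B, align 2] → 8
@8: m16 [4B, align 4] → 12
@12: m6 [1B, align 1] → 13
@13: m2 [1B, align 1] → 14
@14: m4 [1B, align 1] → 15
+1 pad (align 4)
@16: c [12B, align 4] → 28
@28: m14 [2B, align 2] → 30
@30: m18 [1B, align 1] → 31
+1 tail pad (align 4)
size 32, align 4
36 − 32 = 4

4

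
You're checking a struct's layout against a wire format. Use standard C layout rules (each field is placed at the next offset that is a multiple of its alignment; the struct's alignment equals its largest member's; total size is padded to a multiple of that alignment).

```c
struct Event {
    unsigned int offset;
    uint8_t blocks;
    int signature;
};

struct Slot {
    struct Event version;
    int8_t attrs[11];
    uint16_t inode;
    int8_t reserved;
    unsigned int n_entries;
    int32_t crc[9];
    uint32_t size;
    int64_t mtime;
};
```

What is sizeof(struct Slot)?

80

Event: 0..4  offset  (4B, 4-aligned); 4..5  blocks  (1B, 1-aligned); 5..8  -- padding (3B); 8..12  signature  (4B, 4-aligned); sizeof = 12, alignof = 4
0..12  version  (12B, 4-aligned)
12..23  attrs  (11B, 1-aligned)
23..24  -- padding (1B)
24..26  inode  (2B, 2-aligned)
26..27  reserved  (1B, 1-aligned)
27..28  -- padding (1B)
28..32  n_entries  (4B, 4-aligned)
32..68  crc  (36B, 4-aligned)
68..72  size  (4B, 4-aligned)
72..80  mtime  (8B, 8-aligned)
sizeof = 80, alignof = 8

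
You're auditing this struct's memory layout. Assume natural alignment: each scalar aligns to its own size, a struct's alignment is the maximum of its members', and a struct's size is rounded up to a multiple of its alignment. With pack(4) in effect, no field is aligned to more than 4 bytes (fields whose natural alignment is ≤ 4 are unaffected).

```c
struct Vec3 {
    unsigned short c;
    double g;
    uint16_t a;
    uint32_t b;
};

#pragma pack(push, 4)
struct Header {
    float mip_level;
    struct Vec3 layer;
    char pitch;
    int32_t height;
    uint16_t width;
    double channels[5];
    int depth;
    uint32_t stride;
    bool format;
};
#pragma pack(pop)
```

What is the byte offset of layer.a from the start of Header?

Vec3: 0..2  c  (2B, 2-aligned); 2..8  -- padding (6B); 8..16  g  (8B, 8-aligned); 16..18  a  (2B, 2-aligned); 18..20  -- padding (2B); 20..24  b  (4B, 4-aligned); sizeof = 24, alignof = 8
0..4  mip_level  (4B, 4-aligned)
4..28  layer  (24B, 4-aligned)
within Vec3: a at 16
4 + 16 = 20

20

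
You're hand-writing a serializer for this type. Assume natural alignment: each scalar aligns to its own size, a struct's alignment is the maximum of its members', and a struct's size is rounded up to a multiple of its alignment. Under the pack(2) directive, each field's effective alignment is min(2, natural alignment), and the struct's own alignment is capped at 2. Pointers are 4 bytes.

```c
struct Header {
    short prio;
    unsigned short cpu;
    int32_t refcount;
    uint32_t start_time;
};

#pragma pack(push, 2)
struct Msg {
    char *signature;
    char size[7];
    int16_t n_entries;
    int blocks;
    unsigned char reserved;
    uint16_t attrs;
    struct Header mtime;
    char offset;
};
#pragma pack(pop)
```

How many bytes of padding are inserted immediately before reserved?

Header: 0..2  prio  (2B, 2-aligned); 2..4  cpu  (2B, 2-aligned); 4..8  refcount  (4B, 4-aligned); 8..12  start_time  (4B, 4-aligned); sizeof = 12, alignof = 4
0..4  signature  (4B, 2-aligned)
4..11  size  (7B, 1-aligned)
11..12  -- padding (1B)
12..14  n_entries  (2B, 2-aligned)
14..18  blocks  (4B, 2-aligned)
18..19  reserved  (1B, 1-aligned)

0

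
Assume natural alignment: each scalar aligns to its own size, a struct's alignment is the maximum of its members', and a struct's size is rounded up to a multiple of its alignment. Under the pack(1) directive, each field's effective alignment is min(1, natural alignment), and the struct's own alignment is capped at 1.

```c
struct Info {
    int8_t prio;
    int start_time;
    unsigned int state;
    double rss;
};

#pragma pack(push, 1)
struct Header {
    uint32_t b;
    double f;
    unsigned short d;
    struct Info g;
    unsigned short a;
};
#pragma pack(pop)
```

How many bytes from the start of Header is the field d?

12

Info: prio at 0 (size 1, align 1) → ends 1; pad 3 to align 4 for start_time; start_time at 4 (size 4, align 4) → ends 8; state at 8 (size 4, align 4) → ends 12; pad 4 to align 8 for rss; rss at 16 (size 8, align 8) → ends 24; total 24 bytes, alignment 8
b at 0 (size 4, align 1) → ends 4
f at 4 (size 8, align 1) → ends 12
d at 12 (size 2, align 1) → ends 14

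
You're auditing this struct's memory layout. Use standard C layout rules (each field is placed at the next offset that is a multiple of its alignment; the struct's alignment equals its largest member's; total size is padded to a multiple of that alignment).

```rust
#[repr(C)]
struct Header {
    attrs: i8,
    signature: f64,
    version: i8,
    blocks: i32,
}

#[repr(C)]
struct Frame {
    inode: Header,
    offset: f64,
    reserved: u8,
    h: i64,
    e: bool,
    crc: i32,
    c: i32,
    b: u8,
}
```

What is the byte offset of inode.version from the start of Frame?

Header: @0: attrs [1B, align 1] → 1; +7 pad (align 8); @8: signature [8B, align 8] → 16; @16: version [1B, align 1] → 17; +3 pad (align 4); @20: blocks [4B, align 4] → 24; size 24, align 8
@0: inode [24B, align 8] → 24
within Header: version at 16
0 + 16 = 16

16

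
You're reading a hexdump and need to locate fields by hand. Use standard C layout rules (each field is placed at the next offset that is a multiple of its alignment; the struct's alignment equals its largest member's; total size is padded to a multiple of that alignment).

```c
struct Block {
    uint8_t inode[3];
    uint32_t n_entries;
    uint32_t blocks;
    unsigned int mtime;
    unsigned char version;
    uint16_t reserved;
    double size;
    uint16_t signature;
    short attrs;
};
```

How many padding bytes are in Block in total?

10

@0: inode [3B, align 1] → 3
+1 pad (align 4)
@4: n_entries [4B, align 4] → 8
@8: blocks [4B, align 4] → 12
@12: mtime [4B, align 4] → 16
@16: version [1B, align 1] → 17
+1 pad (align 2)
@18: reserved [2B, align 2] → 20
+4 pad (align 8)
@24: size [8B, align 8] → 32
@32: signature [2B, align 2] → 34
@34: attrs [2B, align 2] → 36
+4 tail pad (align 8)
size 40, align 8
data bytes 30, size 40 → padding 10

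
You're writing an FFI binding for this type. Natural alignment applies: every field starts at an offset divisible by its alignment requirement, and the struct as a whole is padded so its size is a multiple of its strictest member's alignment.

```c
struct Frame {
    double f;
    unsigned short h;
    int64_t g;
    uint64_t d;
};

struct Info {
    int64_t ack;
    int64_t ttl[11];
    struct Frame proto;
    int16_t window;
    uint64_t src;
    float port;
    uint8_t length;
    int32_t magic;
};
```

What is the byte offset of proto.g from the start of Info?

112

Frame: 0..8  f  (8B, 8-aligned); 8..10  h  (2B, 2-aligned); 10..16  -- padding (6B); 16..24  g  (8B, 8-aligned); 24..32  d  (8B, 8-aligned); sizeof = 32, alignof = 8
0..8  ack  (8B, 8-aligned)
8..96  ttl  (88B, 8-aligned)
96..128  proto  (32B, 8-aligned)
within Frame: g at 16
96 + 16 = 112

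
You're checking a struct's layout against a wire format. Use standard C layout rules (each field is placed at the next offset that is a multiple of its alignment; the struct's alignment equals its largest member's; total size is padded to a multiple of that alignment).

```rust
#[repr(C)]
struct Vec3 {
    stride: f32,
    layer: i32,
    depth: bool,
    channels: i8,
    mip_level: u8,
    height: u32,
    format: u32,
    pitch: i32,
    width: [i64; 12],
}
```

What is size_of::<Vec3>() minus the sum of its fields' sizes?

@0: stride [4B, align 4] → 4
@4: layer [4B, align 4] → 8
@8: depth [1B, align 1] → 9
@9: channels [1B, align 1] → 10
@10: mip_level [1B, align 1] → 11
+1 pad (align 4)
@12: height [4B, align 4] → 16
@16: format [4B, align 4] → 20
@20: pitch [4B, align 4] → 24
@24: width [96B, align 8] → 120
size 120, align 8
data bytes 119, size 120 → padding 1

1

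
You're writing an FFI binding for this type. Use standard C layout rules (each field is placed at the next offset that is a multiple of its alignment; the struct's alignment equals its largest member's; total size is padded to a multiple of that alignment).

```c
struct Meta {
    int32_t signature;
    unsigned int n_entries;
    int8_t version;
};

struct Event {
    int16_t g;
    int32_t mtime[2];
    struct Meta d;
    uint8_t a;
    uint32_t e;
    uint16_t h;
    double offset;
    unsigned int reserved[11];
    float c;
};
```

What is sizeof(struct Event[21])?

Meta: signature at 0 (size 4, align 4) → ends 4; n_entries at 4 (size 4, align 4) → ends 8; version at 8 (size 1, align 1) → ends 9; tail pad 3 to reach multiple of 4; total 12 bytes, alignment 4
g at 0 (size 2, align 2) → ends 2
pad 2 to align 4 for mtime
mtime at 4 (size 8, align 4) → ends 12
d at 12 (size 12, align 4) → ends 24
a at 24 (size 1, align 1) → ends 25
pad 3 to align 4 for e
e at 28 (size 4, align 4) → ends 32
h at 32 (size 2, align 2) → ends 34
pad 6 to align 8 for offset
offset at 40 (size 8, align 8) → ends 48
reserved at 48 (size 44, align 4) → ends 92
c at 92 (size 4, align 4) → ends 96
total 96 bytes, alignment 8
array of 21: 21 × 96 = 2016

2016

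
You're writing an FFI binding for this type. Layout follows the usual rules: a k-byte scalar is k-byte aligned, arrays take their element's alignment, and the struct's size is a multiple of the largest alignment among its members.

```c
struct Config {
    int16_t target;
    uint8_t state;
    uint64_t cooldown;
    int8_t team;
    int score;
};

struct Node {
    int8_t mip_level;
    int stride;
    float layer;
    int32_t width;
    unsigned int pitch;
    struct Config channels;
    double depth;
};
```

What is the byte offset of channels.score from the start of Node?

Config: 0..2  target  (2B, 2-aligned); 2..3  state  (1B, 1-aligned); 3..8  -- padding (5B); 8..16  cooldown  (8B, 8-aligned); 16..17  team  (1B, 1-aligned); 17..20  -- padding (3B); 20..24  score  (4B, 4-aligned); sizeof = 24, alignof = 8
0..1  mip_level  (1B, 1-aligned)
1..4  -- padding (3B)
4..8  stride  (4B, 4-aligned)
8..12  layer  (4B, 4-aligned)
12..16  width  (4B, 4-aligned)
16..20  pitch  (4B, 4-aligned)
20..24  -- padding (4B)
24..48  channels  (24B, 8-aligned)
within Config: score at 20
24 + 20 = 44

44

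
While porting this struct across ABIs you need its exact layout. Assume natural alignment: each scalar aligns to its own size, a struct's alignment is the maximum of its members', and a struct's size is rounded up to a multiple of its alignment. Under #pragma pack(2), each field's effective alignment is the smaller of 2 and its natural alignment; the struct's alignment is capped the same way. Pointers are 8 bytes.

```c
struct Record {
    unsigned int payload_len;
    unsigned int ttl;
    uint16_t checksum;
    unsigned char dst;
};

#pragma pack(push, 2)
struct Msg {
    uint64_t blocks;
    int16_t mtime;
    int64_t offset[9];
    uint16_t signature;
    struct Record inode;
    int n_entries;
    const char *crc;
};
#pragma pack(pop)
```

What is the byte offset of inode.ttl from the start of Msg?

Record: @0: payload_len [4B, align 4] → 4; @4: ttl [4B, align 4] → 8; @8: checksum [2B, align 2] → 10; @10: dst [1B, align 1] → 11; +1 tail pad (align 4); size 12, align 4
@0: blocks [8B, align 2] → 8
@8: mtime [2B, align 2] → 10
@10: offset [72B, align 2] → 82
@82: signature [2B, align 2] → 84
@84: inode [12B, align 2] → 96
within Record: ttl at 4
84 + 4 = 88

88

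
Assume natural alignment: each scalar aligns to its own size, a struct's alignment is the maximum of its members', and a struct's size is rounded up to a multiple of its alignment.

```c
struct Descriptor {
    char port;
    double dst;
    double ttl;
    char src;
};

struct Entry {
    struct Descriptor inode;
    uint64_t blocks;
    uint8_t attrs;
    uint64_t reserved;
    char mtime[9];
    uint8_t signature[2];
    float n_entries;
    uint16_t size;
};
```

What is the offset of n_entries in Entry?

Descriptor: @0: port [1B, align 1] → 1; +7 pad (align 8); @8: dst [8B, align 8] → 16; @16: ttl [8B, align 8] → 24; @24: src [1B, align 1] → 25; +7 tail pad (align 8); size 32, align 8
@0: inode [32B, align 8] → 32
@32: blocks [8B, align 8] → 40
@40: attrs [1B, align 1] → 41
+7 pad (align 8)
@48: reserved [8B, align 8] → 56
@56: mtime [9B, align 1] → 65
@65: signature [2B, align 1] → 67
+1 pad (align 4)
@68: n_entries [4B, align 4] → 72

68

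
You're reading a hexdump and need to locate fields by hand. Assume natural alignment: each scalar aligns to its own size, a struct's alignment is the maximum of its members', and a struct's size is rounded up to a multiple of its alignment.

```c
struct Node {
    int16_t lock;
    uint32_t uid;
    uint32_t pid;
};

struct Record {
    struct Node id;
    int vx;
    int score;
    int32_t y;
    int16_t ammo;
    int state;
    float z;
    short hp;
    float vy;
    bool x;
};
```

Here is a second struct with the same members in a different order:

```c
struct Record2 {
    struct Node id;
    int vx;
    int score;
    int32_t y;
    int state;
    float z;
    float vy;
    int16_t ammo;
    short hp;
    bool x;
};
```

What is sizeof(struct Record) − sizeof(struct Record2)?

4

Node: @0: lock [2B, align 2] → 2; +2 pad (align 4); @4: uid [4B, align 4] → 8; @8: pid [4B, align 4] → 12; size 12, align 4
@0: id [12B, align 4] → 12
@12: vx [4B, align 4] → 16
@16: score [4B, align 4] → 20
@20: y [4B, align 4] → 24
@24: ammo [2B, align 2] → 26
+2 pad (align 4)
@28: state [4B, align 4] → 32
@32: z [4B, align 4] → 36
@36: hp [2B, align 2] → 38
+2 pad (align 4)
@40: vy [4B, align 4] → 44
@44: x [1B, align 1] → 45
+3 tail pad (align 4)
size 48, align 4
— Record2 —
@0: id [12B, align 4] → 12
@12: vx [4B, align 4] → 16
@16: score [4B, align 4] → 20
@20: y [4B, align 4] → 24
@24: state [4B, align 4] → 28
@28: z [4B, align 4] → 32
@32: vy [4B, align 4] → 36
@36: ammo [2B, align 2] → 38
@38: hp [2B, align 2] → 40
@40: x [1B, align 1] → 41
+3 tail pad (align 4)
size 44, align 4
48 − 44 = 4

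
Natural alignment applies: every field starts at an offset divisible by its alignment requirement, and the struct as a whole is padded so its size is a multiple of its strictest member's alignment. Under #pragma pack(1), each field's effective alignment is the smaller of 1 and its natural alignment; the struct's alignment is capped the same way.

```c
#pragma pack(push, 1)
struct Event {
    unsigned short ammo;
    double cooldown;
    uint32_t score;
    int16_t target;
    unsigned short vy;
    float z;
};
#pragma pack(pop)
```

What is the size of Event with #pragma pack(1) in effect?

ammo at 0 (size 2, align 1) → ends 2
cooldown at 2 (size 8, align 1) → ends 10
score at 10 (size 4, align 1) → ends 14
target at 14 (size 2, align 1) → ends 16
vy at 16 (size 2, align 1) → ends 18
z at 18 (size 4, align 1) → ends 22
total 22 bytes, alignment 1

22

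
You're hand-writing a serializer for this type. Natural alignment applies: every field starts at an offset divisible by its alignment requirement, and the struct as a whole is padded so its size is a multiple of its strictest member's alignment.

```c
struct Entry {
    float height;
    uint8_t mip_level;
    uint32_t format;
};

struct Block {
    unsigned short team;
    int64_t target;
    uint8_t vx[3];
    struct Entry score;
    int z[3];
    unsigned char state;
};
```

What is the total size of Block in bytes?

Entry: height at 0 (size 4, align 4) → ends 4; mip_level at 4 (size 1, align 1) → ends 5; pad 3 to align 4 for format; format at 8 (size 4, align 4) → ends 12; total 12 bytes, alignment 4
team at 0 (size 2, align 2) → ends 2
pad 6 to align 8 for target
target at 8 (size 8, align 8) → ends 16
vx at 16 (size 3, align 1) → ends 19
pad 1 to align 4 for score
score at 20 (size 12, align 4) → ends 32
z at 32 (size 12, align 4) → ends 44
state at 44 (size 1, align 1) → ends 45
tail pad 3 to reach multiple of 8
total 48 bytes, alignment 8

48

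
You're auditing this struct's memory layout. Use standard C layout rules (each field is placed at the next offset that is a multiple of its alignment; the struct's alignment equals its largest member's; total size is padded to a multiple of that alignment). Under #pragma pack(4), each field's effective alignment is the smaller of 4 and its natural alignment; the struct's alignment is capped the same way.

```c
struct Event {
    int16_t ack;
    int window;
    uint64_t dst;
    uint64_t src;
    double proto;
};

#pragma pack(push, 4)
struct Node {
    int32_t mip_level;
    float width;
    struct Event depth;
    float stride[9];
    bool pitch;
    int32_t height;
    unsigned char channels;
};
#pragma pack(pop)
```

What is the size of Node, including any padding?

Event: ack at 0 (size 2, align 2) → ends 2; pad 2 to align 4 for window; window at 4 (size 4, align 4) → ends 8; dst at 8 (size 8, align 8) → ends 16; src at 16 (size 8, align 8) → ends 24; proto at 24 (size 8, align 8) → ends 32; total 32 bytes, alignment 8
mip_level at 0 (size 4, align 4) → ends 4
width at 4 (size 4, align 4) → ends 8
depth at 8 (size 32, align 4) → ends 40
stride at 40 (size 36, align 4) → ends 76
pitch at 76 (size 1, align 1) → ends 77
pad 3 to align 4 for height
height at 80 (size 4, align 4) → ends 84
channels at 84 (size 1, align 1) → ends 85
tail pad 3 to reach multiple of 4
total 88 bytes, alignment 4

88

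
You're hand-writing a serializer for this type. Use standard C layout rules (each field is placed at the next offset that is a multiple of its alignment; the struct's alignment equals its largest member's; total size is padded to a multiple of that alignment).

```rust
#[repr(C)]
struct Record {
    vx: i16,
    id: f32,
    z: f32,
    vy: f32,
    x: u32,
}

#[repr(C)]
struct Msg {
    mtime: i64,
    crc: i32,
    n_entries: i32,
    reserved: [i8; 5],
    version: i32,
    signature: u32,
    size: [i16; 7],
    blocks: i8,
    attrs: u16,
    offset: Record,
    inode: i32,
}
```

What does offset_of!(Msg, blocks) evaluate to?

46

Record: 0..2  vx  (2B, 2-aligned); 2..4  -- padding (2B); 4..8  id  (4B, 4-aligned); 8..12  z  (4B, 4-aligned); 12..16  vy  (4B, 4-aligned); 16..20  x  (4B, 4-aligned); sizeof = 20, alignof = 4
0..8  mtime  (8B, 8-aligned)
8..12  crc  (4B, 4-aligned)
12..16  n_entries  (4B, 4-aligned)
16..21  reserved  (5B, 1-aligned)
21..24  -- padding (3B)
24..28  version  (4B, 4-aligned)
28..32  signature  (4B, 4-aligned)
32..46  size  (14B, 2-aligned)
46..47  blocks  (1B, 1-aligned)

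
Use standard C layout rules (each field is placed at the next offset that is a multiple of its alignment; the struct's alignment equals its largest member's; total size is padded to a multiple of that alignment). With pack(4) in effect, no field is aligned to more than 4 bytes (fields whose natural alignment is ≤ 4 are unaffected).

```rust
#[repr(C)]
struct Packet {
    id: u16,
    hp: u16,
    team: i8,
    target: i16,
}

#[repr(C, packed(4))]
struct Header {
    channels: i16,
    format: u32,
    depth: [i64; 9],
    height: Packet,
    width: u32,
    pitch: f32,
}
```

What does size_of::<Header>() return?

96

Packet: id at 0 (size 2, align 2) → ends 2; hp at 2 (size 2, align 2) → ends 4; team at 4 (size 1, align 1) → ends 5; pad 1 to align 2 for target; target at 6 (size 2, align 2) → ends 8; total 8 bytes, alignment 2
channels at 0 (size 2, align 2) → ends 2
pad 2 to align 4 for format
format at 4 (size 4, align 4) → ends 8
depth at 8 (size 72, align 4) → ends 80
height at 80 (size 8, align 2) → ends 88
width at 88 (size 4, align 4) → ends 92
pitch at 92 (size 4, align 4) → ends 96
total 96 bytes, alignment 4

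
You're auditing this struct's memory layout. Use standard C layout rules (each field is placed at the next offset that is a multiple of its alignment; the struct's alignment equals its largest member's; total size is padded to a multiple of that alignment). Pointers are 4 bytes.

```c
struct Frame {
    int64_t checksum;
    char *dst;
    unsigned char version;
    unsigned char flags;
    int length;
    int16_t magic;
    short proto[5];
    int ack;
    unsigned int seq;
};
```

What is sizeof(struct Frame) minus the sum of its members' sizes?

2

@0: checksum [8B, align 8] → 8
@8: dst [4B, align 4] → 12
@12: version [1B, align 1] → 13
@13: flags [1B, align 1] → 14
+2 pad (align 4)
@16: length [4B, align 4] → 20
@20: magic [2B, align 2] → 22
@22: proto [10B, align 2] → 32
@32: ack [4B, align 4] → 36
@36: seq [4B, align 4] → 40
size 40, align 8
data bytes 38, size 40 → padding 2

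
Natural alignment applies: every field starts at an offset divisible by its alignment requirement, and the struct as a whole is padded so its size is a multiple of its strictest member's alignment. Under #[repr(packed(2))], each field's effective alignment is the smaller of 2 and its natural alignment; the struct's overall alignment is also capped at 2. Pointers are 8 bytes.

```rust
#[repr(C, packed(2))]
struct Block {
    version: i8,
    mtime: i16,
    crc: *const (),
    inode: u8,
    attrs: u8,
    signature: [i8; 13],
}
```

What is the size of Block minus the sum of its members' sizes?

0..1  version  (1B, 1-aligned)
1..2  -- padding (1B)
2..4  mtime  (2B, 2-aligned)
4..12  crc  (8B, 2-aligned)
12..13  inode  (1B, 1-aligned)
13..14  attrs  (1B, 1-aligned)
14..27  signature  (13B, 1-aligned)
27..28  -- tail padding (1B)
sizeof = 28, alignof = 2
data bytes 26, size 28 → padding 2

2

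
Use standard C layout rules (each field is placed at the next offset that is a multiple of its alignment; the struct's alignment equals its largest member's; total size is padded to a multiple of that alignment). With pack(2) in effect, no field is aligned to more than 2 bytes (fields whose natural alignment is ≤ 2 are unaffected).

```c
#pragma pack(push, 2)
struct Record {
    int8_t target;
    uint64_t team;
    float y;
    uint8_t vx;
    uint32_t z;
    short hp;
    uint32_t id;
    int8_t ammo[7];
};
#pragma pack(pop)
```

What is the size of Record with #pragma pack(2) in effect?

34

target at 0 (size 1, align 1) → ends 1
pad 1 to align 2 for team
team at 2 (size 8, align 2) → ends 10
y at 10 (size 4, align 2) → ends 14
vx at 14 (size 1, align 1) → ends 15
pad 1 to align 2 for z
z at 16 (size 4, align 2) → ends 20
hp at 20 (size 2, align 2) → ends 22
id at 22 (size 4, align 2) → ends 26
ammo at 26 (size 7, align 1) → ends 33
tail pad 1 to reach multiple of 2
total 34 bytes, alignment 2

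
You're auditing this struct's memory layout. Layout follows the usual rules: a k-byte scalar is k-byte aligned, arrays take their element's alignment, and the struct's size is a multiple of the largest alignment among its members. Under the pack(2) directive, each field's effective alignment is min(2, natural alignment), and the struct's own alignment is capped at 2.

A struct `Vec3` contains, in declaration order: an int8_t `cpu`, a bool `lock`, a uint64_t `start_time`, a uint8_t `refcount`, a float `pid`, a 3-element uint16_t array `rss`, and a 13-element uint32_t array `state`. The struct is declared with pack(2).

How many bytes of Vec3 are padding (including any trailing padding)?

1

@0: cpu [1B, align 1] → 1
@1: lock [1B, align 1] → 2
@2: start_time [8B, align 2] → 10
@10: refcount [1B, align 1] → 11
+1 pad (align 2)
@12: pid [4B, align 2] → 16
@16: rss [6B, align 2] → 22
@22: state [52B, align 2] → 74
size 74, align 2
data bytes 73, size 74 → padding 1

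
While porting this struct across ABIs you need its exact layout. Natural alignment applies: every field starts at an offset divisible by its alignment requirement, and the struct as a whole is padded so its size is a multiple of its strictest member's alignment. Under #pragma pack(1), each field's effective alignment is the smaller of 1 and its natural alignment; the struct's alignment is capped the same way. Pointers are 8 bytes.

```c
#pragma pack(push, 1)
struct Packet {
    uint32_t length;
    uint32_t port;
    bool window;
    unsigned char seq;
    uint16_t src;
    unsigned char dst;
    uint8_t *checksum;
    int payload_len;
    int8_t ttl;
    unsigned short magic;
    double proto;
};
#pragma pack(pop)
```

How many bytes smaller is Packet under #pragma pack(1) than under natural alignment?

4

natural layout:
  @0: length [4B, align 4] → 4
  @4: port [4B, align 4] → 8
  @8: window [1B, align 1] → 9
  @9: seq [1B, align 1] → 10
  @10: src [2B, align 2] → 12
  @12: dst [1B, align 1] → 13
  +3 pad (align 8)
  @16: checksum [8B, align 8] → 24
  @24: payload_len [4B, align 4] → 28
  @28: ttl [1B, align 1] → 29
  +1 pad (align 2)
  @30: magic [2B, align 2] → 32
  @32: proto [8B, align 8] → 40
  size 40, align 8
packed(1) layout:
  @0: length [4B, align 1] → 4
  @4: port [4B, align 1] → 8
  @8: window [1B, align 1] → 9
  @9: seq [1B, align 1] → 10
  @10: src [2B, align 1] → 12
  @12: dst [1B, align 1] → 13
  @13: checksum [8B, align 1] → 21
  @21: payload_len [4B, align 1] → 25
  @25: ttl [1B, align 1] → 26
  @26: magic [2B, align 1] → 28
  @28: proto [8B, align 1] → 36
  size 36, align 1
40 − 36 = 4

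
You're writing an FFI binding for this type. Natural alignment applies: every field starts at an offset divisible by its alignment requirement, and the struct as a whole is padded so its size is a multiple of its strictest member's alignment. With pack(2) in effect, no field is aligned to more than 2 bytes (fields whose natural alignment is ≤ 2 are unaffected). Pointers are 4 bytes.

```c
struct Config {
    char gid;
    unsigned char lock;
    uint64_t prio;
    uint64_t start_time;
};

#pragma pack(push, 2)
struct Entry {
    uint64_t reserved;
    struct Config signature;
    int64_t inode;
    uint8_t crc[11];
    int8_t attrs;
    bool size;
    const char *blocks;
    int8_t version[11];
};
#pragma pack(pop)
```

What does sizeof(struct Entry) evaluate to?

Config: 0..1  gid  (1B, 1-aligned); 1..2  lock  (1B, 1-aligned); 2..8  -- padding (6B); 8..16  prio  (8B, 8-aligned); 16..24  start_time  (8B, 8-aligned); sizeof = 24, alignof = 8
0..8  reserved  (8B, 2-aligned)
8..32  signature  (24B, 2-aligned)
32..40  inode  (8B, 2-aligned)
40..51  crc  (11B, 1-aligned)
51..52  attrs  (1B, 1-aligned)
52..53  size  (1B, 1-aligned)
53..54  -- padding (1B)
54..58  blocks  (4B, 2-aligned)
58..69  version  (11B, 1-aligned)
69..70  -- tail padding (1B)
sizeof = 70, alignof = 2

70 bytes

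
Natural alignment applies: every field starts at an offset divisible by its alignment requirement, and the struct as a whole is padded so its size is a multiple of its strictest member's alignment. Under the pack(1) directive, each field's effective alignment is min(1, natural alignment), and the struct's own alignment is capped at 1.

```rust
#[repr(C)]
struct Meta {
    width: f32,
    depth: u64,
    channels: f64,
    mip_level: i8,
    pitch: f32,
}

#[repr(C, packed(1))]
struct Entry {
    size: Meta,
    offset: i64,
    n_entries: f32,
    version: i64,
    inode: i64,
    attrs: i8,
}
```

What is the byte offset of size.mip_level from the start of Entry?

Meta: @0: width [4B, align 4] → 4; +4 pad (align 8); @8: depth [8B, align 8] → 16; @16: channels [8B, align 8] → 24; @24: mip_level [1B, align 1] → 25; +3 pad (align 4); @28: pitch [4B, align 4] → 32; size 32, align 8
@0: size [32B, align 1] → 32
within Meta: mip_level at 24
0 + 24 = 24

24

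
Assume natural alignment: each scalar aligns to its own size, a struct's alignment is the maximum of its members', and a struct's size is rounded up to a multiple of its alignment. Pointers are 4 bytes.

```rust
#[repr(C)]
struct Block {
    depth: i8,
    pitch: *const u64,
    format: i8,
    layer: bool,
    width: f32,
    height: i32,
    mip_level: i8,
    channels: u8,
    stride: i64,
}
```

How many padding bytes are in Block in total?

depth at 0 (size 1, align 1) → ends 1
pad 3 to align 4 for pitch
pitch at 4 (size 4, align 4) → ends 8
format at 8 (size 1, align 1) → ends 9
layer at 9 (size 1, align 1) → ends 10
pad 2 to align 4 for width
width at 12 (size 4, align 4) → ends 16
height at 16 (size 4, align 4) → ends 20
mip_level at 20 (size 1, align 1) → ends 21
channels at 21 (size 1, align 1) → ends 22
pad 2 to align 8 for stride
stride at 24 (size 8, align 8) → ends 32
total 32 bytes, alignment 8
data bytes 25, size 32 → padding 7

7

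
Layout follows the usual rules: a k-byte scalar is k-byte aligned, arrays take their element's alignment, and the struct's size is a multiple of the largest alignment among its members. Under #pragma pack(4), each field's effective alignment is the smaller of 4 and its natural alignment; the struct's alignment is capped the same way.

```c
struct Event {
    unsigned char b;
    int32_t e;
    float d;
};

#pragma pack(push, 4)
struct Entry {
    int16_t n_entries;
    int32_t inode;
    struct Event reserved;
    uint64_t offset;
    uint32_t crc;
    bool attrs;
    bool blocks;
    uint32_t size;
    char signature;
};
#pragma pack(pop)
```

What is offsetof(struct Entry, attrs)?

Event: 0..1  b  (1B, 1-aligned); 1..4  -- padding (3B); 4..8  e  (4B, 4-aligned); 8..12  d  (4B, 4-aligned); sizeof = 12, alignof = 4
0..2  n_entries  (2B, 2-aligned)
2..4  -- padding (2B)
4..8  inode  (4B, 4-aligned)
8..20  reserved  (12B, 4-aligned)
20..28  offset  (8B, 4-aligned)
28..32  crc  (4B, 4-aligned)
32..33  attrs  (1B, 1-aligned)

32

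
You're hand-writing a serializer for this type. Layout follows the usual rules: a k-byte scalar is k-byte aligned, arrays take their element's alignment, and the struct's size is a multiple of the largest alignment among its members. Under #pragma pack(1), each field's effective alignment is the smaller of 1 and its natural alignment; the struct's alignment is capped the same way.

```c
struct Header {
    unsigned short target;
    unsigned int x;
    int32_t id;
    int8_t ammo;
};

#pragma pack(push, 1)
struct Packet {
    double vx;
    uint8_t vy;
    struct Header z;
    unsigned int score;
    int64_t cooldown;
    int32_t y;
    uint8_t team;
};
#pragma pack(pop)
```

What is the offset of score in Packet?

Header: target at 0 (size 2, align 2) → ends 2; pad 2 to align 4 for x; x at 4 (size 4, align 4) → ends 8; id at 8 (size 4, align 4) → ends 12; ammo at 12 (size 1, align 1) → ends 13; tail pad 3 to reach multiple of 4; total 16 bytes, alignment 4
vx at 0 (size 8, align 1) → ends 8
vy at 8 (size 1, align 1) → ends 9
z at 9 (size 16, align 1) → ends 25
score at 25 (size 4, align 1) → ends 29

25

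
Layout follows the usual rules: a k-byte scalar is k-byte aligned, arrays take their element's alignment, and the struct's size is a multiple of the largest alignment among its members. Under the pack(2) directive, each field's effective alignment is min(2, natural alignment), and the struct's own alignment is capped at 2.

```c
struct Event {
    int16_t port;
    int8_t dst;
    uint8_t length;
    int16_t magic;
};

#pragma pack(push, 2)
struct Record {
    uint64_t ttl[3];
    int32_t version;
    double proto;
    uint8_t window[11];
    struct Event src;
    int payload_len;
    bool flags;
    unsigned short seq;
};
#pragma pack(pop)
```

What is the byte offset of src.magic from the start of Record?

Event: @0: port [2B, align 2] → 2; @2: dst [1B, align 1] → 3; @3: length [1B, align 1] → 4; @4: magic [2B, align 2] → 6; size 6, align 2
@0: ttl [24B, align 2] → 24
@24: version [4B, align 2] → 28
@28: proto [8B, align 2] → 36
@36: window [11B, align 1] → 47
+1 pad (align 2)
@48: src [6B, align 2] → 54
within Event: magic at 4
48 + 4 = 52

52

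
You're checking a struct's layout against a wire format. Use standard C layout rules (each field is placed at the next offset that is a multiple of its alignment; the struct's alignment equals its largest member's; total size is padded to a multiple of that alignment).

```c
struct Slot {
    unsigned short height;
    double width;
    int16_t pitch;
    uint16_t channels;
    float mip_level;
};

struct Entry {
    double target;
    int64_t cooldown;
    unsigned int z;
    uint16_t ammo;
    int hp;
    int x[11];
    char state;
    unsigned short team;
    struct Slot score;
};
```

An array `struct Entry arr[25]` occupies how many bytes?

Slot: @0: height [2B, align 2] → 2; +6 pad (align 8); @8: width [8B, align 8] → 16; @16: pitch [2B, align 2] → 18; @18: channels [2B, align 2] → 20; @20: mip_level [4B, align 4] → 24; size 24, align 8
@0: target [8B, align 8] → 8
@8: cooldown [8B, align 8] → 16
@16: z [4B, align 4] → 20
@20: ammo [2B, align 2] → 22
+2 pad (align 4)
@24: hp [4B, align 4] → 28
@28: x [44B, align 4] → 72
@72: state [1B, align 1] → 73
+1 pad (align 2)
@74: team [2B, align 2] → 76
+4 pad (align 8)
@80: score [24B, align 8] → 104
size 104, align 8
array of 25: 25 × 104 = 2600

2600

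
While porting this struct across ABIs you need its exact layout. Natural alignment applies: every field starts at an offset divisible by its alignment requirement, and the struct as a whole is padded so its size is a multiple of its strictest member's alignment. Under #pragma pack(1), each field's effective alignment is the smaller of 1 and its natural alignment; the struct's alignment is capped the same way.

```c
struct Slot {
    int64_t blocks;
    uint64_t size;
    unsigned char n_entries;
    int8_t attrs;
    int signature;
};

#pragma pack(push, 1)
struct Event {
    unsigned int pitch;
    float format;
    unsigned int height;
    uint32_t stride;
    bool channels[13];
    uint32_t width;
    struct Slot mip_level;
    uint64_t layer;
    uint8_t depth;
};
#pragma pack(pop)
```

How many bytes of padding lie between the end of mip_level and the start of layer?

Slot: 0..8  blocks  (8B, 8-aligned); 8..16  size  (8B, 8-aligned); 16..17  n_entries  (1B, 1-aligned); 17..18  attrs  (1B, 1-aligned); 18..20  -- padding (2B); 20..24  signature  (4B, 4-aligned); sizeof = 24, alignof = 8
0..4  pitch  (4B, 1-aligned)
4..8  format  (4B, 1-aligned)
8..12  height  (4B, 1-aligned)
12..16  stride  (4B, 1-aligned)
16..29  channels  (13B, 1-aligned)
29..33  width  (4B, 1-aligned)
33..57  mip_level  (24B, 1-aligned)
57..65  layer  (8B, 1-aligned)

0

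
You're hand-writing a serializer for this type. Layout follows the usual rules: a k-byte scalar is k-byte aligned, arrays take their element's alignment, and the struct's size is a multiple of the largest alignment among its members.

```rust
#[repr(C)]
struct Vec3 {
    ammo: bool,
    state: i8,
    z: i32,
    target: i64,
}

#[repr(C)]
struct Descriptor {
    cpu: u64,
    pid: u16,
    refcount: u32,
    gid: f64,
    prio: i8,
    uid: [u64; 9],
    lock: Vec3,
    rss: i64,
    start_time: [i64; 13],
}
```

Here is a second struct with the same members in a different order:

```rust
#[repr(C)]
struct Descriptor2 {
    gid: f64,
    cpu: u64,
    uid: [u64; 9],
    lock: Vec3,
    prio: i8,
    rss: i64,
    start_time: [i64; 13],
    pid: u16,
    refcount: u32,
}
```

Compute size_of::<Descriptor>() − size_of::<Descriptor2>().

0

Vec3: ammo at 0 (size 1, align 1) → ends 1; state at 1 (size 1, align 1) → ends 2; pad 2 to align 4 for z; z at 4 (size 4, align 4) → ends 8; target at 8 (size 8, align 8) → ends 16; total 16 bytes, alignment 8
cpu at 0 (size 8, align 8) → ends 8
pid at 8 (size 2, align 2) → ends 10
pad 2 to align 4 for refcount
refcount at 12 (size 4, align 4) → ends 16
gid at 16 (size 8, align 8) → ends 24
prio at 24 (size 1, align 1) → ends 25
pad 7 to align 8 for uid
uid at 32 (size 72, align 8) → ends 104
lock at 104 (size 16, align 8) → ends 120
rss at 120 (size 8, align 8) → ends 128
start_time at 128 (size 104, align 8) → ends 232
total 232 bytes, alignment 8
— Descriptor2 —
gid at 0 (size 8, align 8) → ends 8
cpu at 8 (size 8, align 8) → ends 16
uid at 16 (size 72, align 8) → ends 88
lock at 88 (size 16, align 8) → ends 104
prio at 104 (size 1, align 1) → ends 105
pad 7 to align 8 for rss
rss at 112 (size 8, align 8) → ends 120
start_time at 120 (size 104, align 8) → ends 224
pid at 224 (size 2, align 2) → ends 226
pad 2 to align 4 for refcount
refcount at 228 (size 4, align 4) → ends 232
total 232 bytes, alignment 8
232 − 232 = 0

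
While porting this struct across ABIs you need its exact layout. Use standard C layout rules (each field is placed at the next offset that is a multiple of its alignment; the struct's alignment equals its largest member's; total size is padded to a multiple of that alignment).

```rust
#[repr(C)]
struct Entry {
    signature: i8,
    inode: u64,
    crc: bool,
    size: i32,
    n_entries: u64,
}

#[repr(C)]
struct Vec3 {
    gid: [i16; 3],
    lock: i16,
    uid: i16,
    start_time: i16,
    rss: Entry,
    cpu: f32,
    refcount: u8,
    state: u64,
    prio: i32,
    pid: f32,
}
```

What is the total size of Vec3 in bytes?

Entry: @0: signature [1B, align 1] → 1; +7 pad (align 8); @8: inode [8B, align 8] → 16; @16: crc [1B, align 1] → 17; +3 pad (align 4); @20: size [4B, align 4] → 24; @24: n_entries [8B, align 8] → 32; size 32, align 8
@0: gid [6B, align 2] → 6
@6: lock [2B, align 2] → 8
@8: uid [2B, align 2] → 10
@10: start_time [2B, align 2] → 12
+4 pad (align 8)
@16: rss [32B, align 8] → 48
@48: cpu [4B, align 4] → 52
@52: refcount [1B, align 1] → 53
+3 pad (align 8)
@56: state [8B, align 8] → 64
@64: prio [4B, align 4] → 68
@68: pid [4B, align 4] → 72
size 72, align 8

72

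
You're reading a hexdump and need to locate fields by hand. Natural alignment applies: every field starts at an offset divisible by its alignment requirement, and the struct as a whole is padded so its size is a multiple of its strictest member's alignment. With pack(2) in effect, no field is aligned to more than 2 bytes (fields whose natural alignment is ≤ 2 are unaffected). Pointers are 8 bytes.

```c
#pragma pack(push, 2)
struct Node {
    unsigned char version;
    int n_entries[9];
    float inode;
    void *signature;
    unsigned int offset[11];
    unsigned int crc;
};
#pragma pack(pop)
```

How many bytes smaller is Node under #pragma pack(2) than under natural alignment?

natural layout:
  0..1  version  (1B, 1-aligned)
  1..4  -- padding (3B)
  4..40  n_entries  (36B, 4-aligned)
  40..44  inode  (4B, 4-aligned)
  44..48  -- padding (4B)
  48..56  signature  (8B, 8-aligned)
  56..100  offset  (44B, 4-aligned)
  100..104  crc  (4B, 4-aligned)
  sizeof = 104, alignof = 8
packed(2) layout:
  0..1  version  (1B, 1-aligned)
  1..2  -- padding (1B)
  2..38  n_entries  (36B, 2-aligned)
  38..42  inode  (4B, 2-aligned)
  42..50  signature  (8B, 2-aligned)
  50..94  offset  (44B, 2-aligned)
  94..98  crc  (4B, 2-aligned)
  sizeof = 98, alignof = 2
104 − 98 = 6

6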